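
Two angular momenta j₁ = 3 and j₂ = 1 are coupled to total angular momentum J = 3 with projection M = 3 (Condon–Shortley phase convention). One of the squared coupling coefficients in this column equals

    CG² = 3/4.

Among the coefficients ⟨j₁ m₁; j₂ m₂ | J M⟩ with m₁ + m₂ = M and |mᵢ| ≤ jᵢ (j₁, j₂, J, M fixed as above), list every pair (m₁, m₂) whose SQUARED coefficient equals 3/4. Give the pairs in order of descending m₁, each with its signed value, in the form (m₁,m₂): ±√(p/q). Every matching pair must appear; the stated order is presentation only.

(3,0): +√(3/4)

Admissible pairs with m₁+m₂ = M = 3: (2,1), (3,0)
  (m₁,m₂)=(3,0): CG² = 3/4, CG = +√(3/4)   ← matches the target
  (m₁,m₂)=(2,1): CG² = 1/4, CG = −√(1/4)
Pairs with CG² = 3/4: (3,0): +√(3/4)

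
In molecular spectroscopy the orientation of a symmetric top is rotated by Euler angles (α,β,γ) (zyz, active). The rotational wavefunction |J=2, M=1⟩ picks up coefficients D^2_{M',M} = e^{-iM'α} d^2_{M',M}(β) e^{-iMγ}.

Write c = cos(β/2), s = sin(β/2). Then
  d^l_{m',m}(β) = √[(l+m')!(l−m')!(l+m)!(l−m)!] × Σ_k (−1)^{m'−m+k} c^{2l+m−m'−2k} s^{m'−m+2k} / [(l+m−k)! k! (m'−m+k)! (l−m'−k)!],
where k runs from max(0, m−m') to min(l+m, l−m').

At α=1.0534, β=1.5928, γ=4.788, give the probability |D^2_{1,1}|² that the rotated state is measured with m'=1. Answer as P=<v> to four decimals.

P=0.2606

First d^2_{1,1}(β=1.5928), then the phase factors e^{-i(1)α} and e^{-i(1)γ}:
c=cos(1.592800/2)=0.699285, s=sin(1.592800/2)=0.714843; N=√[6·1·6·1]=6.000000
k: max(0,(1)−(1))=0 … min(2+(1),2−(1))=1
  k=0: (−1)^0·6.0000/(6)·0.6993^4·0.7148^0 = +0.239120
  k=1: (−1)^1·6.0000/(2)·0.6993^2·0.7148^2 = -0.749637
d^2_{1,1}(1.5928) = +0.239120 -0.749637 = -0.510517
|D^2_{1,1}|² = |d^2_{1,1}(β)|² = (-0.510517)² = 0.260627 (the z-rotation phases have unit modulus)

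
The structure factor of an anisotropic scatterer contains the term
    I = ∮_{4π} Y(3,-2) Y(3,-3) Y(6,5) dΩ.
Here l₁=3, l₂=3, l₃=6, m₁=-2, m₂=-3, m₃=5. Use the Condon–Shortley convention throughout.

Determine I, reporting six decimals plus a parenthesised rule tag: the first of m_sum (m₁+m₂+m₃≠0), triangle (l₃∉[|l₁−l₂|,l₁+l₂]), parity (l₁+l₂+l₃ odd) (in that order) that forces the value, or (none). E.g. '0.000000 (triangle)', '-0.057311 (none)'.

-0.254801 (none)

Rules hold: Σm=0, L=12 even, 0≤6≤6.
N = 7·7·13 = 637
Δ = 0!·6!·6!/13! = 1/12012
Racah Σ t=0..0: t=0:+1/1296 = 1/1296
⇒ 3j(3 3 6; 0 0 0)² = 100/3003, sgn +1
Racah Σ t=0..0: t=0:+1/86400 = 1/86400
⇒ 3j(3 3 6; -2 -3 5)² = 1/26, sgn -1
4πI² = N·(3j₀)²·(3jₘ)² = 350/429
I = -1·√(0.815851/4π) = -0.25480060
No selection rule forces the value: the integral is nonzero (none).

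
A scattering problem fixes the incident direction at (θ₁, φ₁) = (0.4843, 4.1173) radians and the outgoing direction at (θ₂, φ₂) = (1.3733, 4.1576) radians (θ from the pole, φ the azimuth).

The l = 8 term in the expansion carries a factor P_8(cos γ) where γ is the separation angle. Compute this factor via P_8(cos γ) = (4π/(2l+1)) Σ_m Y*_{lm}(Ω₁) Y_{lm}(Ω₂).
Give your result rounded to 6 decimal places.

Addition theorem: P_8(cos γ) = (4π/17) Σ_m Y*_{lm}(Ω₁) Y_{lm}(Ω₂), m = −8…8:
  m=-8: (0.000055, 0.001137) × (-0.119230, -0.424078) = (0.000476, -0.000159)  (running Σ = (0.000476, -0.000159))
  m=-7: (-0.007392, -0.004499) × (-0.238256, 0.259925) = (0.002931, -0.000849)  (running Σ = (0.003406, -0.001008))
  m=-6: (0.037479, -0.017141) × (-0.138895, -0.026301) = (-0.005656, 0.001395)  (running Σ = (-0.002250, 0.000387))
  m=-5: (-0.022780, 0.135842) × (0.125934, 0.326966) = (-0.047285, 0.009659)  (running Σ = (-0.049535, 0.010046))
  m=-4: (-0.236046, -0.224906) × (-0.018006, 0.023766) = (0.009595, -0.001560)  (running Σ = (-0.039940, 0.008485))
  m=-3: (0.500108, -0.108934) × (0.330895, 0.031053) = (0.168866, -0.020516)  (running Σ = (0.128926, -0.012031))
  m=-2: (-0.151449, 0.378499) × (-0.009207, -0.018526) = (0.008406, -0.000679)  (running Σ = (0.137333, -0.012710))
  m=-1: (0.070922, 0.104767) × (0.168951, -0.272628) = (0.040545, -0.001635)  (running Σ = (0.177877, -0.014344))
  m=0: (-0.458655, -0.000000) × (-0.035526, 0.000000) = (0.016294, 0.000000)  (running Σ = (0.194171, -0.014344))
  m=1: (-0.070922, 0.104767) × (-0.168951, -0.272628) = (0.040545, 0.001635)  (running Σ = (0.234716, -0.012710))
  m=2: (-0.151449, -0.378499) × (-0.009207, 0.018526) = (0.008406, 0.000679)  (running Σ = (0.243122, -0.012031))
  m=3: (-0.500108, -0.108934) × (-0.330895, 0.031053) = (0.168866, 0.020516)  (running Σ = (0.411988, 0.008485))
  m=4: (-0.236046, 0.224906) × (-0.018006, -0.023766) = (0.009595, 0.001560)  (running Σ = (0.421584, 0.010046))
  m=5: (0.022780, 0.135842) × (-0.125934, 0.326966) = (-0.047285, -0.009659)  (running Σ = (0.374299, 0.000387))
  m=6: (0.037479, 0.017141) × (-0.138895, 0.026301) = (-0.005656, -0.001395)  (running Σ = (0.368643, -0.001008))
  m=7: (0.007392, -0.004499) × (0.238256, 0.259925) = (0.002931, 0.000849)  (running Σ = (0.371573, -0.000159))
  m=8: (0.000055, -0.001137) × (-0.119230, 0.424078) = (0.000476, 0.000159)  (running Σ = (0.372049, 0.000000))
Total Σ_m = (0.372049, 0.000000). Multiply by 0.739198: (0.275018, 0.000000). P_8(cos γ) = 0.275018

0.275018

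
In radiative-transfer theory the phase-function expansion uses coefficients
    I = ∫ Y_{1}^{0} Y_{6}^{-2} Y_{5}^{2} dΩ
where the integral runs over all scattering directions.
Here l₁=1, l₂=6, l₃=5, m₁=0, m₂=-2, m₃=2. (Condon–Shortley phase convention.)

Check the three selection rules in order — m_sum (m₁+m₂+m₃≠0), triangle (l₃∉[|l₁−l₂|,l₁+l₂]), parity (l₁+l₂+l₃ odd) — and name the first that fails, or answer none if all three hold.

Σmᵢ = 0  ✓
l₃∈[|l₁−l₂|,l₁+l₂]=[5,7], have l₃=5  ✓
Σlᵢ = 12 ⇒ even  ✓

none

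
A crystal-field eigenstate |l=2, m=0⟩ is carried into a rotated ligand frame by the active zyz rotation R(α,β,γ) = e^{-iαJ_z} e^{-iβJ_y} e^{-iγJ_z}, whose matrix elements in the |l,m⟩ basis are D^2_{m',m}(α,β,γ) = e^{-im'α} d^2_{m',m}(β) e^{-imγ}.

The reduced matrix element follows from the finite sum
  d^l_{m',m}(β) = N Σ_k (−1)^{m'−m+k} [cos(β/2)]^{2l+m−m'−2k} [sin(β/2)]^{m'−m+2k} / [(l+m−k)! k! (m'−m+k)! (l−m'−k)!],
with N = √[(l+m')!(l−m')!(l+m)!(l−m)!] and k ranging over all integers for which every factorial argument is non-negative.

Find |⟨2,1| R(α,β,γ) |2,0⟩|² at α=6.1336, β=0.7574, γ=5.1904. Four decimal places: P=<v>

P=0.3738

First d^2_{1,0}(β=0.7574), then the phase factors e^{-i(1)α} and e^{-i(0)γ}:
Half-angle: c=0.929146, s=0.369713. N=√(6·1·2·2)=4.898979
Admissible k: 0..1 (factorial args all ≥0)
  k=0: (−1)^1·4.8990/(2)·0.9291^3·0.3697^1 = -0.726427
  k=1: (−1)^2·4.8990/(2)·0.9291^1·0.3697^3 = +0.115015
d^2_{1,0}(0.7574) = -0.726427 +0.115015 = -0.611413
|D^2_{1,0}|² = |d^2_{1,0}(β)|² = (-0.611413)² = 0.373825 (the z-rotation phases have unit modulus)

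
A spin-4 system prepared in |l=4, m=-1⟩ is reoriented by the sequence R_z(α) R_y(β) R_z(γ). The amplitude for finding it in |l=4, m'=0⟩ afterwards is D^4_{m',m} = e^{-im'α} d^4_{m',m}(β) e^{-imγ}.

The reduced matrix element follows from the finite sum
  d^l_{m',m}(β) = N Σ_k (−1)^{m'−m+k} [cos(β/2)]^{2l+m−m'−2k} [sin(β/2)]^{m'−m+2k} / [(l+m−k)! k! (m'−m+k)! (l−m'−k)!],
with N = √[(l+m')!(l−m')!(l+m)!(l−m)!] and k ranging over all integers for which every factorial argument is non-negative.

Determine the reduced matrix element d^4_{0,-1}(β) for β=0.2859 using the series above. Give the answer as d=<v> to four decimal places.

d^4_{0,-1}(β=0.2859) via the finite sum:
Half-angle: c=0.989800, s=0.142464. N=√(24·24·6·120)=643.987578
k: max(0,(-1)−(0))=0 … min(4+(-1),4−(0))=3
  k=0: (−1)^1·643.9876/(144)·0.9898^7·0.1425^1 = -0.592995
  k=1: (−1)^2·643.9876/(24)·0.9898^5·0.1425^3 = +0.073708
  k=2: (−1)^3·643.9876/(24)·0.9898^3·0.1425^5 = -0.001527
  k=3: (−1)^4·643.9876/(144)·0.9898^1·0.1425^7 = +0.000005
d^4_{0,-1}(0.2859) = -0.592995 +0.073708 -0.001527 +0.000005 = -0.520809

d=-0.5208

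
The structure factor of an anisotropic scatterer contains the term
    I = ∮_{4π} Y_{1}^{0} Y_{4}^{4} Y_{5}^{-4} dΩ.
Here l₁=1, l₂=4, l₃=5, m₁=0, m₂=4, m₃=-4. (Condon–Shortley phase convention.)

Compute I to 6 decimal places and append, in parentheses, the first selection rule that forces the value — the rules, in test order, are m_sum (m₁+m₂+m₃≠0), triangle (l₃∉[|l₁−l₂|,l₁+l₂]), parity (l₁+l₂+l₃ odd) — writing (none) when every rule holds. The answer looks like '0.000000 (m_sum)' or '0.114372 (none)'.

0.147319 (none)

Checks pass: Σm=0; 10 even; l₃=5∈[3,5].
(2·1+1)(2·4+1)(2·5+1) = 297
Δ: 0! 2! 8! / 11! → 1/495
sum: t=0:+1/576 = 1/576
3j²(1 4 5; 0 0 0) = Δ·Π!·Σ² = 5/99  (sign -1)
sum: t=0:+1/40320 = 1/40320
3j²(1 4 5; 0 4 -4) = Δ·Π!·Σ² = 1/55  (sign -1)
combine: 4πI² = 297·5/99·1/55 = 3/11
take √, sign +1: I = 0.14731920
No selection rule forces the value: the integral is nonzero (none).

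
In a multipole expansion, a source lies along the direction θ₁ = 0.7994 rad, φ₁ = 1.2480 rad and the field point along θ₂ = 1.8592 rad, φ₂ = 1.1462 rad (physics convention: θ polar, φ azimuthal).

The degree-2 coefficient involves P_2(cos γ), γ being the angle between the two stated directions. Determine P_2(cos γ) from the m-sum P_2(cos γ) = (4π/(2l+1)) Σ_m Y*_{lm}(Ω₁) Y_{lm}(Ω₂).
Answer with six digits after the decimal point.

Addition theorem: P_2(cos γ) = (4π/5) Σ_m Y*_{lm}(Ω₁) Y_{lm}(Ω₂), m = −2…2:
  [-2]  conj(Y_{2,-2})(Ω₁) = -0.158586+0.119459i ; Y_{2,-2}(Ω₂) = -0.234527-0.266535i ; Δ = +0.069033+0.014253i
  [-1]  conj(Y_{2,-1})(Ω₁) = +0.122486+0.366180i ; Y_{2,-1}(Ω₂) = -0.086780+0.191950i ; Δ = -0.080918-0.008266i
  [+0]  conj(Y_{2,0})(Ω₁) = +0.144449-0.000000i ; Y_{2,0}(Ω₂) = -0.238850+0.000000i ; Δ = -0.034502+0.000000i
  [+1]  conj(Y_{2,1})(Ω₁) = -0.122486+0.366180i ; Y_{2,1}(Ω₂) = +0.086780+0.191950i ; Δ = -0.080918+0.008266i
  [+2]  conj(Y_{2,2})(Ω₁) = -0.158586-0.119459i ; Y_{2,2}(Ω₂) = -0.234527+0.266535i ; Δ = +0.069033-0.014253i
Σ over m = -0.058271+0.000000i; ×(4π/5) → -0.146452+0.000000i. Real part: -0.146452

-0.146452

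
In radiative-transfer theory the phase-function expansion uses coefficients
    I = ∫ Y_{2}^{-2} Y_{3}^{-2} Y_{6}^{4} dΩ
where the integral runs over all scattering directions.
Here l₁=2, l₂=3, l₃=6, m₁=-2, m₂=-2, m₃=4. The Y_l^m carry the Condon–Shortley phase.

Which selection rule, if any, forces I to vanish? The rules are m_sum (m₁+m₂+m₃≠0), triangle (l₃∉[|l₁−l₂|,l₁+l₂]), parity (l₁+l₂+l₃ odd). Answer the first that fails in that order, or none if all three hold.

triangle

Σmᵢ = 0  ✓
l₃∈[|l₁−l₂|,l₁+l₂]=[1,5] required, l₃=6 fails  ✗
Σlᵢ = 11 ⇒ odd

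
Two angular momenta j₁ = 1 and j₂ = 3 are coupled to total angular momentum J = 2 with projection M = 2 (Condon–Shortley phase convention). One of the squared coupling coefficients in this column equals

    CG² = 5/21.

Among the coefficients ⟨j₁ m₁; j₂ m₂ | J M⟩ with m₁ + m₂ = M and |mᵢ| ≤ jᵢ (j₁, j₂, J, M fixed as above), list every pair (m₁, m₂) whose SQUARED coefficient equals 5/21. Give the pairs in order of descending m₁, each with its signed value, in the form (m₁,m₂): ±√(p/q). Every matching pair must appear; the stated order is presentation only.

(0,2): −√(5/21)

Admissible pairs with m₁+m₂ = M = 2: (-1,3), (0,2), (1,1)
  (m₁,m₂)=(1,1): CG² = 1/21, CG = +√(1/21)
  (m₁,m₂)=(0,2): CG² = 5/21, CG = −√(5/21)   ← matches the target
  (m₁,m₂)=(-1,3): CG² = 5/7, CG = +√(5/7)
Pairs with CG² = 5/21: (0,2): −√(5/21)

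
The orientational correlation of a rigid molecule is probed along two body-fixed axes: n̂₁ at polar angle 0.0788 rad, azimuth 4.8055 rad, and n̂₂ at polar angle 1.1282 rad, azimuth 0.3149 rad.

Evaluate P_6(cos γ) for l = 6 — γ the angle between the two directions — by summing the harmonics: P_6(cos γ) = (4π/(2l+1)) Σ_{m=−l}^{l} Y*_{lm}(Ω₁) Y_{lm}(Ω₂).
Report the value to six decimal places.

Summing Y*_{l m}(θ₁,φ₁)·Y_{l m}(θ₂,φ₂) over m ∈ [−6, 6]; prefactor 4π/(2·6+1) = 0.966644:
  term(m=-6) = (-0.000000, 0.000000)   from Y*(Ω₁)=(-0.000000, -0.000000), Y(Ω₂)=(-0.082391, -0.249792)
  term(m=-5) = (-0.000002, -0.000001)   from Y*(Ω₁)=(0.000002, -0.000005), Y(Ω₂)=(-0.001599, -0.431846)
  term(m=-4) = (0.000021, -0.000026)   from Y*(Ω₁)=(0.000127, 0.000050), Y(Ω₂)=(0.074135, -0.230485)
  term(m=-3) = (-0.000314, -0.000400)   from Y*(Ω₁)=(-0.000693, 0.002415), Y(Ω₂)=(-0.118491, 0.163853)
  term(m=-2) = (0.009070, -0.004310)   from Y*(Ω₁)=(-0.031146, -0.005868), Y(Ω₂)=(-0.256067, 0.186623)
  term(m=-1) = (-0.005357, -0.023758)   from Y*(Ω₁)=(0.023380, -0.250375), Y(Ω₂)=(0.092089, -0.029997)
  term(m=+0) = (0.307816, 0.000000)   from Y*(Ω₁)=(0.951849, -0.000000), Y(Ω₂)=(0.323387, 0.000000)
  term(m=+1) = (-0.005357, 0.023758)   from Y*(Ω₁)=(-0.023380, -0.250375), Y(Ω₂)=(-0.092089, -0.029997)
  term(m=+2) = (0.009070, 0.004310)   from Y*(Ω₁)=(-0.031146, 0.005868), Y(Ω₂)=(-0.256067, -0.186623)
  term(m=+3) = (-0.000314, 0.000400)   from Y*(Ω₁)=(0.000693, 0.002415), Y(Ω₂)=(0.118491, 0.163853)
  term(m=+4) = (0.000021, 0.000026)   from Y*(Ω₁)=(0.000127, -0.000050), Y(Ω₂)=(0.074135, 0.230485)
  term(m=+5) = (-0.000002, 0.000001)   from Y*(Ω₁)=(-0.000002, -0.000005), Y(Ω₂)=(0.001599, -0.431846)
  term(m=+6) = (-0.000000, -0.000000)   from Y*(Ω₁)=(-0.000000, 0.000000), Y(Ω₂)=(-0.082391, 0.249792)
Σ over m = (0.314652, -0.000000); ×(4π/13) → (0.304156, -0.000000). Real part: 0.304156

0.304156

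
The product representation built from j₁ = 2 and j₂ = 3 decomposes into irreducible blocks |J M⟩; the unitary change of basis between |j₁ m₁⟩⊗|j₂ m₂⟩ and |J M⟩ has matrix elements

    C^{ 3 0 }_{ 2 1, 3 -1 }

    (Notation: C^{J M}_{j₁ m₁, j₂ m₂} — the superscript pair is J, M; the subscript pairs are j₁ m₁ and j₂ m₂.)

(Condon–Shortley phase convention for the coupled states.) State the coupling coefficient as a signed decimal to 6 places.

+√(1/30) = +0.182574

√[7·2!2!4!/9! · 3!1!2!4!3!3!] = √(96/5)
  +(−1)^0/∏(0,2,1,2,1,2)! = 1/8  (running 1/8)
  +(−1)^1/∏(1,1,0,1,2,3)! = -1/12  (running 1/24)
⟨..|..⟩ = √(96/5)·(1/24) = +0.182574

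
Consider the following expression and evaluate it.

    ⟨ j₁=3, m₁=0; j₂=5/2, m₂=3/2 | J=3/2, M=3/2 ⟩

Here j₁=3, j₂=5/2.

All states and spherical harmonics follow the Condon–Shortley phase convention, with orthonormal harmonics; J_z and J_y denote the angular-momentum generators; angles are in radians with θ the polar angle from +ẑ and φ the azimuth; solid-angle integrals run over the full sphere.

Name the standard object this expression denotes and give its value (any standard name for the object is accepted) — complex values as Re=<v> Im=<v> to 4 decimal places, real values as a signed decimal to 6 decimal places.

Clebsch–Gordan coefficient, −√(6/35) ≈ -0.414039

This is a Clebsch–Gordan (vector-coupling) coefficient.
j₁+j₂−J=4  J+j₁−j₂=2  J−j₁+j₂=1  j₁+j₂+J+1=8
(j₁±m₁, j₂±m₂, J±M) = (3,3,4,1,3,0)
P² = 864/35
sum k=3..3:
  [3] −1/12 = -1/12
S = -1/12
C² = P²·S² = 6/35 ; C = -0.414039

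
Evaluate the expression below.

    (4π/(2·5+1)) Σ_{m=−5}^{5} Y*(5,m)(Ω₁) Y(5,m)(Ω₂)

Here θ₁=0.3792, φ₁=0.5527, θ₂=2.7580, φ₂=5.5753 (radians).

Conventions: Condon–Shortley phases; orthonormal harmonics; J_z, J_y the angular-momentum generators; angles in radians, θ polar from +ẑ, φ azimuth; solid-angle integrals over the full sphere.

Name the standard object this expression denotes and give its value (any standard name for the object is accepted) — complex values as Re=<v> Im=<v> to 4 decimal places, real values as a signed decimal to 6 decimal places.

Legendre polynomial (addition theorem), +0.369083

This sum is the spherical-harmonic addition theorem: it equals the Legendre polynomial P_l(cos γ) of the angle γ between the two directions.
Expand P_5 via completeness: Σ_{m} conj(Y_{5,m}) at Ω₁ times Y_{5,m} at Ω₂ —
  term(m=-5) = 0.00001 + 0.00000j   from Y*(Ω₁)=-0.00300 + 0.00119j, Y(Ω₂)=-0.00314 - 0.00132j
  term(m=-4) = -0.00022 + 0.00065j   from Y*(Ω₁)=-0.01529 + 0.02054j, Y(Ω₂)=0.02543 - 0.00815j
  term(m=-3) = -0.01164 - 0.00867j   from Y*(Ω₁)=-0.01035 + 0.11829j, Y(Ω₂)=-0.06418 + 0.10401j
  term(m=-2) = 0.09699 - 0.06931j   from Y*(Ω₁)=0.15384 + 0.30633j, Y(Ω₂)=-0.05370 - 0.34359j
  term(m=-1) = 0.08878 + 0.27694j   from Y*(Ω₁)=0.45989 + 0.28367j, Y(Ω₂)=0.40890 + 0.34996j
  term(m=+0) = -0.02476 + 0.00000j   from Y*(Ω₁)=0.16397 + 0.00000j, Y(Ω₂)=-0.15099 + 0.00000j
  term(m=+1) = 0.08878 - 0.27694j   from Y*(Ω₁)=-0.45989 + 0.28367j, Y(Ω₂)=-0.40890 + 0.34996j
  term(m=+2) = 0.09699 + 0.06931j   from Y*(Ω₁)=0.15384 - 0.30633j, Y(Ω₂)=-0.05370 + 0.34359j
  term(m=+3) = -0.01164 + 0.00867j   from Y*(Ω₁)=0.01035 + 0.11829j, Y(Ω₂)=0.06418 + 0.10401j
  term(m=+4) = -0.00022 - 0.00065j   from Y*(Ω₁)=-0.01529 - 0.02054j, Y(Ω₂)=0.02543 + 0.00815j
  term(m=+5) = 0.00001 - 0.00000j   from Y*(Ω₁)=0.00300 + 0.00119j, Y(Ω₂)=0.00314 - 0.00132j
Accumulated sum 0.32308 + 0.00000j; after 4π/(2l+1) scaling, 0.36908 + 0.00000j ⇒ P_5 = 0.369083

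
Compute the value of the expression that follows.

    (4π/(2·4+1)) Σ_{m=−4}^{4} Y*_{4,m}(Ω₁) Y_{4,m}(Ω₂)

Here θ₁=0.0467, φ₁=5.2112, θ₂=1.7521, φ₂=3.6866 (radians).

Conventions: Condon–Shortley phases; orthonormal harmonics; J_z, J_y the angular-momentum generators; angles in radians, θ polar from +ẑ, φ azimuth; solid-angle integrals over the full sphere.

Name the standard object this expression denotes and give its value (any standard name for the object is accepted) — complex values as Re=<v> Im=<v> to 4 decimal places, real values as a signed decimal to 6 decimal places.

Legendre polynomial (addition theorem), +0.260583

This sum is the spherical-harmonic addition theorem: it equals the Legendre polynomial P_l(cos γ) of the angle γ between the two directions.
Addition theorem: P_4(cos γ) = (4π/9) Σ_m Y*_{lm}(Ω₁) Y_{lm}(Ω₂), m = −4…4:
  term(m=-4) = +0.000001-0.000000i   from Y*(Ω₁)=-0.000001+0.000002i, Y(Ω₂)=-0.237035-0.339700i
  term(m=-3) = +0.000004+0.000027i   from Y*(Ω₁)=-0.000127+0.000009i, Y(Ω₂)=-0.013785-0.214332i
  term(m=-2) = +0.001086-0.000101i   from Y*(Ω₁)=-0.002366-0.003666i, Y(Ω₂)=-0.115613+0.221649i
  term(m=-1) = +0.000944+0.020427i   from Y*(Ω₁)=+0.042053-0.077196i, Y(Ω₂)=-0.198919+0.120596i
  term(m=+0) = +0.182559+0.000000i   from Y*(Ω₁)=+0.837080-0.000000i, Y(Ω₂)=+0.218090+0.000000i
  term(m=+1) = +0.000944-0.020427i   from Y*(Ω₁)=-0.042053-0.077196i, Y(Ω₂)=+0.198919+0.120596i
  term(m=+2) = +0.001086+0.000101i   from Y*(Ω₁)=-0.002366+0.003666i, Y(Ω₂)=-0.115613-0.221649i
  term(m=+3) = +0.000004-0.000027i   from Y*(Ω₁)=+0.000127+0.000009i, Y(Ω₂)=+0.013785-0.214332i
  term(m=+4) = +0.000001+0.000000i   from Y*(Ω₁)=-0.000001-0.000002i, Y(Ω₂)=-0.237035+0.339700i
Accumulated sum +0.186629-0.000000i; after 4π/(2l+1) scaling, +0.260583-0.000000i ⇒ P_4 = 0.260583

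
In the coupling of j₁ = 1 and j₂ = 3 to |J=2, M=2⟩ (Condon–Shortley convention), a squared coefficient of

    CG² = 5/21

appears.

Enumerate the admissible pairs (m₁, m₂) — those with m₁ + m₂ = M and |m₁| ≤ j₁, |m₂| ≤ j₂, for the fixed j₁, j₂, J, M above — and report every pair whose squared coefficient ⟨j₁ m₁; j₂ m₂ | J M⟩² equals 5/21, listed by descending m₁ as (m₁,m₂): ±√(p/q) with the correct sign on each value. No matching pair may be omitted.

(0,2): −√(5/21)

Admissible pairs with m₁+m₂ = M = 2: (-1,3), (0,2), (1,1)
  (m₁,m₂)=(1,1): CG² = 1/21, CG = +√(1/21)
  (m₁,m₂)=(0,2): CG² = 5/21, CG = −√(5/21)   ← matches the target
  (m₁,m₂)=(-1,3): CG² = 5/7, CG = +√(5/7)
Pairs with CG² = 5/21: (0,2): −√(5/21)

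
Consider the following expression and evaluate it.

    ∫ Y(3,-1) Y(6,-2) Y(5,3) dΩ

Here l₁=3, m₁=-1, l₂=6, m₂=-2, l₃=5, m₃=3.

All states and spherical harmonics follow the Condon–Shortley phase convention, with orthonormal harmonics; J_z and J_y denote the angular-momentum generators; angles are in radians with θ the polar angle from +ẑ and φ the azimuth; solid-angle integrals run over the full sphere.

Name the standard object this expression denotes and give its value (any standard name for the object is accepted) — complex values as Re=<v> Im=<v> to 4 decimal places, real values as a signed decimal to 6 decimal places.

This is a Gaunt coefficient — the integral of a triple product of spherical harmonics over the sphere.
Checks pass: Σm=0; 14 even; l₃=5∈[3,9].
(2·3+1)(2·6+1)(2·5+1) = 1001
Δ: 4! 2! 8! / 15! → 1/675675
sum: t=1:−1/8640 t=2:+1/2304 t=3:−1/8640 = 7/34560
3j²(3 6 5; 0 0 0) = Δ·Π!·Σ² = 7/429  (sign -1)
sum: t=2:+1/11520 t=3:−1/30240 t=4:+1/1935360 = 1/18432
3j²(3 6 5; -1 -2 3) = Δ·Π!·Σ² = 7/429  (sign +1)
combine: 4πI² = 1001·7/429·7/429 = 343/1287
take √, sign -1: I = -0.14563067

Gaunt coefficient, -0.145631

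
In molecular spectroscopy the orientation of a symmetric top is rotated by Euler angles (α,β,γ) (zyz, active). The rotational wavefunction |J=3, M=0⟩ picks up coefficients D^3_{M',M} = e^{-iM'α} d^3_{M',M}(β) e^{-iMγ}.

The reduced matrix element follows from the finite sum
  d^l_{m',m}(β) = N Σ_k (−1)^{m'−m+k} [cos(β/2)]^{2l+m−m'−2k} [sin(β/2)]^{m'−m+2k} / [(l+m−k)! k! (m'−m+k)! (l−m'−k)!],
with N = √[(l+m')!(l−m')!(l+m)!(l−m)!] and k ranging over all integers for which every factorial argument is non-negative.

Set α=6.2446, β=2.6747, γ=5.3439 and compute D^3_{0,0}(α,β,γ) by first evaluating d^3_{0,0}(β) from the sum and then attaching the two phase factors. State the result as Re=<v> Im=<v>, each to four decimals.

Re=-0.4407 Im=0.0000

Split into d^3_{0,0}(β=2.6747) × two z-phases.
With c≡cos(β/2)=0.231332 and s≡sin(β/2)=0.972875, N=[6·6·6·6]^{1/2}=36.000000
Admissible k: 0..3 (factorial args all ≥0)
  k=0: (−1)^0·36.0000/(36)·0.2313^6·0.9729^0 = +0.000153
  k=1: (−1)^1·36.0000/(4)·0.2313^4·0.9729^2 = -0.024395
  k=2: (−1)^2·36.0000/(4)·0.2313^2·0.9729^4 = +0.431460
  k=3: (−1)^3·36.0000/(36)·0.2313^0·0.9729^6 = -0.847895
d^3_{0,0}(2.6747) = +0.000153 -0.024395 +0.431460 -0.847895 = -0.440676
D = (+1.000000+0.000000i)·(-0.440676)·(+1.000000+0.000000i) = -0.440676+0.000000i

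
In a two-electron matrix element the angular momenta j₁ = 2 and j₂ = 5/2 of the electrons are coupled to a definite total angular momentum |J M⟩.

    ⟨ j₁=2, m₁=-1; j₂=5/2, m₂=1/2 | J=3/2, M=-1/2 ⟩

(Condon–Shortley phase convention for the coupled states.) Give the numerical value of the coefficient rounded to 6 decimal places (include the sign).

√[4·3!1!2!/7! · 1!3!3!2!1!2!] = √(48/35)
  +(−1)^2/∏(2,1,1,1,0,1)! = 1/2  (running 1/2)
  +(−1)^3/∏(3,0,0,0,1,2)! = -1/12  (running 5/12)
⟨..|..⟩ = √(48/35)·(5/12) = +0.487950

+0.487950  (= +√(5/21))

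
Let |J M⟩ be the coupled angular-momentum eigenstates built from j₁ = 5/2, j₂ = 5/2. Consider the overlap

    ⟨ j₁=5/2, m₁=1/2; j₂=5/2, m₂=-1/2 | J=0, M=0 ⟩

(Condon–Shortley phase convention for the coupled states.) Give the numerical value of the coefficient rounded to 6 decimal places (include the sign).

+√(1/6) ≈ +0.408248

j₁+j₂−J=5  J+j₁−j₂=0  J−j₁+j₂=0  j₁+j₂+J+1=6
(j₁±m₁, j₂±m₂, J±M) = (3,2,2,3,0,0)
P² = 24
sum k=2..2:
  [2] +1/12 = 1/12
S = 1/12
C² = P²·S² = 1/6 ; C = +0.408248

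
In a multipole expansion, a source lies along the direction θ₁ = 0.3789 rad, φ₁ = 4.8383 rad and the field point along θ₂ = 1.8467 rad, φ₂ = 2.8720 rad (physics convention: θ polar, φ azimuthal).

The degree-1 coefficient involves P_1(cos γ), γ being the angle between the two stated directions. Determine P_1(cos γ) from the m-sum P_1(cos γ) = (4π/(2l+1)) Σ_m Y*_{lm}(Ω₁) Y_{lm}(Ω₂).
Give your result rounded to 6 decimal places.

-0.390217

Addition theorem: P_1(cos γ) = (4π/3) Σ_m Y*_{lm}(Ω₁) Y_{lm}(Ω₂), m = −1…1:
  m=-1: (0.01605 - 0.12679j) × (-0.32042 - 0.08854j) = -0.01637 + 0.03920j  (running Σ = -0.01637 + 0.03920j)
  m=0: (0.45395 + 0.00000j) × (-0.13310 + 0.00000j) = -0.06042 + 0.00000j  (running Σ = -0.07679 + 0.03920j)
  m=1: (-0.01605 - 0.12679j) × (0.32042 - 0.08854j) = -0.01637 - 0.03920j  (running Σ = -0.09316 + 0.00000j)
Accumulated sum -0.09316 + 0.00000j; after 4π/(2l+1) scaling, -0.39022 + 0.00000j ⇒ P_1 = -0.390217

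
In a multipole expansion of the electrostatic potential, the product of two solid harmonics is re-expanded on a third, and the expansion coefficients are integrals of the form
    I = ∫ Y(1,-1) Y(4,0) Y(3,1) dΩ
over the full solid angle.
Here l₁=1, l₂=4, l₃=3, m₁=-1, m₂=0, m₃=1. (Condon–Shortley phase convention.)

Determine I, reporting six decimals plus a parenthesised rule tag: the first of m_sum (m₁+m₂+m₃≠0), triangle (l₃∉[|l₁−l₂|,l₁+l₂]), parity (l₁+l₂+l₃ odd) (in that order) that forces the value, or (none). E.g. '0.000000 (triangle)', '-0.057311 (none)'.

0.150786 (none)

Rules hold: Σm=0, L=8 even, 3≤3≤5.
N = 3·9·7 = 189
Δ = 2!·0!·6!/9! = 1/252
Racah Σ t=1..1: t=1:−1/36 = -1/36
⇒ 3j(1 4 3; 0 0 0)² = 4/63, sgn +1
Racah Σ t=2..2: t=2:+1/96 = 1/96
⇒ 3j(1 4 3; -1 0 1)² = 1/42, sgn +1
4πI² = N·(3j₀)²·(3jₘ)² = 2/7
I = +1·√(0.285714/4π) = 0.15078601
No selection rule forces the value: the integral is nonzero (none).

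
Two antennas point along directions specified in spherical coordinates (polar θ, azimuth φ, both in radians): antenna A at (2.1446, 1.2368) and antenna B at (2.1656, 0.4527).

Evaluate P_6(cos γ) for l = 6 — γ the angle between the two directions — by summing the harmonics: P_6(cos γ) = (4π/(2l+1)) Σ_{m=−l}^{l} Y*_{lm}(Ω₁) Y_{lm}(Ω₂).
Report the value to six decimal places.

-0.386818

Term-by-term m-sum for l=6 (normalisation 4π/13 = 0.966644):
  m=-6: (0.07116 + 0.15386j) × (-0.14206 - 0.06436j) = -0.00021 - 0.02644j  (running Σ = -0.00021 - 0.02644j)
  m=-5: (-0.37768 + 0.03758j) × (0.23342 + 0.28127j) = -0.09873 - 0.09746j  (running Σ = -0.09894 - 0.12389j)
  m=-4: (0.09256 - 0.38691j) × (-0.09794 - 0.40021j) = -0.16391 + 0.00085j  (running Σ = -0.26285 - 0.12304j)
  m=-3: (0.04259 + 0.02723j) × (-0.01987 + 0.09201j) = -0.00335 + 0.00338j  (running Σ = -0.26620 - 0.11967j)
  m=-2: (0.25946 - 0.20471j) × (-0.19289 + 0.24579j) = 0.00027 + 0.10326j  (running Σ = -0.26593 - 0.01641j)
  m=-1: (0.06001 + 0.17294j) × (0.20052 - 0.09753j) = 0.02890 + 0.02883j  (running Σ = -0.23703 + 0.01242j)
  m=0: (0.28602 + 0.00000j) × (0.25835 + 0.00000j) = 0.07389 + 0.00000j  (running Σ = -0.16314 + 0.01242j)
  m=1: (-0.06001 + 0.17294j) × (-0.20052 - 0.09753j) = 0.02890 - 0.02883j  (running Σ = -0.13424 - 0.01641j)
  m=2: (0.25946 + 0.20471j) × (-0.19289 - 0.24579j) = 0.00027 - 0.10326j  (running Σ = -0.13397 - 0.11967j)
  m=3: (-0.04259 + 0.02723j) × (0.01987 + 0.09201j) = -0.00335 - 0.00338j  (running Σ = -0.13732 - 0.12304j)
  m=4: (0.09256 + 0.38691j) × (-0.09794 + 0.40021j) = -0.16391 - 0.00085j  (running Σ = -0.30123 - 0.12389j)
  m=5: (0.37768 + 0.03758j) × (-0.23342 + 0.28127j) = -0.09873 + 0.09746j  (running Σ = -0.39996 - 0.02644j)
  m=6: (0.07116 - 0.15386j) × (-0.14206 + 0.06436j) = -0.00021 + 0.02644j  (running Σ = -0.40017 + 0.00000j)
Accumulated sum -0.40017 + 0.00000j; after 4π/(2l+1) scaling, -0.38682 + 0.00000j ⇒ P_6 = -0.386818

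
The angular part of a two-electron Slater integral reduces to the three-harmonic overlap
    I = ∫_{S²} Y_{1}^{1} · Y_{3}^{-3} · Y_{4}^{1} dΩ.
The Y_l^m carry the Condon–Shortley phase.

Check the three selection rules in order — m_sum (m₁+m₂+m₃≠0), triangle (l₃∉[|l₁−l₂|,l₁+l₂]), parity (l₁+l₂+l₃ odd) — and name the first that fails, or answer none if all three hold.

m_sum

Σmᵢ = -1  ✗
l₃∈[|l₁−l₂|,l₁+l₂]=[2,4], have l₃=4
Σlᵢ = 8 ⇒ even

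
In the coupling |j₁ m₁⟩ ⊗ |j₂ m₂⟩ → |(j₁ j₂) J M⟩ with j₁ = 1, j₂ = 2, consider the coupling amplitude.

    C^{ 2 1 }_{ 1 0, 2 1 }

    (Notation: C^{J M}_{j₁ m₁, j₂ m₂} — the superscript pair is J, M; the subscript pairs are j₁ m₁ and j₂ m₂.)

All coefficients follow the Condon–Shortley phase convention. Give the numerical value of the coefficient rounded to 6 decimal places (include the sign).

−√(1/6) ≈ -0.408248

j₁+j₂−J=1  J+j₁−j₂=1  J−j₁+j₂=3  j₁+j₂+J+1=6
(j₁±m₁, j₂±m₂, J±M) = (1,1,3,1,3,1)
P² = 3/2
sum k=0..1:
  [0] +1/6 = 1/6
  [1] −1/2 = -1/2
S = -1/3
C² = P²·S² = 1/6 ; C = -0.408248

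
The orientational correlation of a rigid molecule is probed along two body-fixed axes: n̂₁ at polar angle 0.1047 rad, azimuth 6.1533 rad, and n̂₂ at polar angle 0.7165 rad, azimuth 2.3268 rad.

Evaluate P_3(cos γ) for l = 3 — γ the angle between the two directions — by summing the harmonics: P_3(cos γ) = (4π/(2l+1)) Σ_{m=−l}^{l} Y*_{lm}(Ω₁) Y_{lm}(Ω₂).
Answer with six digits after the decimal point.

Addition theorem: P_3(cos γ) = (4π/7) Σ_m Y*_{lm}(Ω₁) Y_{lm}(Ω₂), m = −3…3:
  m=-3: (0.00044 - 0.00018j) × (0.09061 - 0.07589j) = 0.00003 - 0.00005j  (running Σ = 0.00003 - 0.00005j)
  m=-2: (0.01073 - 0.00285j) × (-0.01953 + 0.33184j) = 0.00074 + 0.00362j  (running Σ = 0.00076 + 0.00357j)
  m=-1: (0.13213 - 0.01726j) × (-0.26841 - 0.28467j) = -0.04038 - 0.03298j  (running Σ = -0.03962 - 0.02942j)
  m=0: (0.72200 + 0.00000j) × (-0.04407 + 0.00000j) = -0.03182 + 0.00000j  (running Σ = -0.07143 - 0.02942j)
  m=1: (-0.13213 - 0.01726j) × (0.26841 - 0.28467j) = -0.04038 + 0.03298j  (running Σ = -0.11181 + 0.00357j)
  m=2: (0.01073 + 0.00285j) × (-0.01953 - 0.33184j) = 0.00074 - 0.00362j  (running Σ = -0.11108 - 0.00005j)
  m=3: (-0.00044 - 0.00018j) × (-0.09061 - 0.07589j) = 0.00003 + 0.00005j  (running Σ = -0.11105 - 0.00000j)
Σ over m = -0.11105 - 0.00000j; ×(4π/7) → -0.19936 - 0.00000j. Real part: -0.199359

-0.199359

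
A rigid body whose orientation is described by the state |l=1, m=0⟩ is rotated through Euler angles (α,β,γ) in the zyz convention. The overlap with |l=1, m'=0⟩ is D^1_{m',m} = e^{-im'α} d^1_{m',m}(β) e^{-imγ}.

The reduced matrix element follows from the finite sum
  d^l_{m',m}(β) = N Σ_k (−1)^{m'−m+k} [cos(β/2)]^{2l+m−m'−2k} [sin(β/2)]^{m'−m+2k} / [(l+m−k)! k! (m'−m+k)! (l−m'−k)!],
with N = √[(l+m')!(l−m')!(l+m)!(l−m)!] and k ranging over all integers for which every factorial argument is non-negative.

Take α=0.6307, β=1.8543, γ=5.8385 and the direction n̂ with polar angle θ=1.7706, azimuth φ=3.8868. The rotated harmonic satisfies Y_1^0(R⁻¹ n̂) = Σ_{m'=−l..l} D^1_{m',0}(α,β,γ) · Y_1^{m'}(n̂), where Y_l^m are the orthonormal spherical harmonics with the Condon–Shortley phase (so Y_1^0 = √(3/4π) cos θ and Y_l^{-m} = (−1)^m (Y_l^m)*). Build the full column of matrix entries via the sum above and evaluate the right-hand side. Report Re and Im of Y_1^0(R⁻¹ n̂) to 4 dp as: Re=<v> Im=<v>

Need the full column D^1_{m',0} for m'=−1..1 at α=0.6307, β=1.8543, γ=5.8385.
cos(β/2)=0.600116, sin(β/2)=0.799913
d^1_{-1,0}: single k=1 term ⇒ +0.678880;  D = +0.548274+0.400342i
d^1_{0,0}: k∈[0..1] ⇒ +0.360139 -0.639861 = -0.279721;  D = -0.279721+0.000000i
d^1_{1,0}: single k=0 term ⇒ -0.678880;  D = -0.548274+0.400342i
Y_1^{m'}(θ=1.7706,φ=3.8868) and Σ D·Y over m':
  (+0.5483+0.4003i)·(-0.2489+0.2296i)  (-0.2797+0.0000i)·(-0.0970+0.0000i)  (-0.5483+0.4003i)·(+0.2489+0.2296i)
Y_1^0(R⁻¹ n̂) = -0.429628+0.000000i

Re=-0.4296 Im=0.0000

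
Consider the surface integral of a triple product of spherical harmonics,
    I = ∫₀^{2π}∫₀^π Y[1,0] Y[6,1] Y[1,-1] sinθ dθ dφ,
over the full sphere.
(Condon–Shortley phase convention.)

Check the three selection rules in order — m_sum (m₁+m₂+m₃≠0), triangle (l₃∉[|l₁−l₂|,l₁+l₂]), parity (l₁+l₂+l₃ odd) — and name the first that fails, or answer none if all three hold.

azimuthal sum: 0 + 1 − 1 = 0  ✓
l₃ must lie in [5,7]; have l₃=1  ✗
L = 1 + 6 + 1 = 8 (even)

triangle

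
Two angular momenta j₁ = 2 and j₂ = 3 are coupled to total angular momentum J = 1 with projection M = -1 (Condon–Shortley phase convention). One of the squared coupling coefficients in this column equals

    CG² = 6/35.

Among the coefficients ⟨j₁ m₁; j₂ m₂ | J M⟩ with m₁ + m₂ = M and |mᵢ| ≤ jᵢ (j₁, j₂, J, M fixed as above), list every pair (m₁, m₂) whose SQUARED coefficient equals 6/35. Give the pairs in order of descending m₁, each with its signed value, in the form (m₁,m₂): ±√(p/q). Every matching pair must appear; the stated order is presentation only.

Admissible pairs with m₁+m₂ = M = -1: (-2,1), (-1,0), (0,-1), (1,-2), (2,-3)
  (m₁,m₂)=(2,-3): CG² = 3/7, CG = +√(3/7)
  (m₁,m₂)=(1,-2): CG² = 2/7, CG = −√(2/7)
  (m₁,m₂)=(0,-1): CG² = 6/35, CG = +√(6/35)   ← matches the target
  (m₁,m₂)=(-1,0): CG² = 3/35, CG = −√(3/35)
  (m₁,m₂)=(-2,1): CG² = 1/35, CG = +√(1/35)
Pairs with CG² = 6/35: (0,-1): +√(6/35)

(0,-1): +√(6/35)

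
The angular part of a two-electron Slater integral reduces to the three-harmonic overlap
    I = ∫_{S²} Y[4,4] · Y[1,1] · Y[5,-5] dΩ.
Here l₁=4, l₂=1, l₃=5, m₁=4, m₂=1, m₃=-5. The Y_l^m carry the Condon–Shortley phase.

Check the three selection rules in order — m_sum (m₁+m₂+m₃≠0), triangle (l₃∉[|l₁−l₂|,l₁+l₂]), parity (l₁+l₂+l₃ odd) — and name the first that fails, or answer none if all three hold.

Σmᵢ = 0  ✓
l₃∈[|l₁−l₂|,l₁+l₂]=[3,5], have l₃=5  ✓
Σlᵢ = 10 ⇒ even  ✓

none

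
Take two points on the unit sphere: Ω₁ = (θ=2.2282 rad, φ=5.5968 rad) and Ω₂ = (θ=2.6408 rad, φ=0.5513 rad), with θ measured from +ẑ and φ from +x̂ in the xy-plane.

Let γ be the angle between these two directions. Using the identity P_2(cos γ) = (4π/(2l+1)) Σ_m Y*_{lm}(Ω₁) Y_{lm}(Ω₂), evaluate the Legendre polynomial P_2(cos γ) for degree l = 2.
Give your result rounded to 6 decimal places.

Term-by-term m-sum for l=2 (normalisation 4π/5 = 2.513274):
  m=-2: Y*=+0.047617-0.237310i  Y=+0.040183-0.079460i  product -0.016943-0.013319i
  m=-1: Y*=-0.289062+0.236822i  Y=-0.277164+0.170427i  product +0.039757-0.114902i
  m=+0: Y*=+0.037909-0.000000i  Y=+0.412675+0.000000i  product +0.015644+0.000000i
  m=+1: Y*=+0.289062+0.236822i  Y=+0.277164+0.170427i  product +0.039757+0.114902i
  m=+2: Y*=+0.047617+0.237310i  Y=+0.040183+0.079460i  product -0.016943+0.013319i
Accumulated sum +0.061271+0.000000i; after 4π/(2l+1) scaling, +0.153991+0.000000i ⇒ P_2 = 0.153991

0.153991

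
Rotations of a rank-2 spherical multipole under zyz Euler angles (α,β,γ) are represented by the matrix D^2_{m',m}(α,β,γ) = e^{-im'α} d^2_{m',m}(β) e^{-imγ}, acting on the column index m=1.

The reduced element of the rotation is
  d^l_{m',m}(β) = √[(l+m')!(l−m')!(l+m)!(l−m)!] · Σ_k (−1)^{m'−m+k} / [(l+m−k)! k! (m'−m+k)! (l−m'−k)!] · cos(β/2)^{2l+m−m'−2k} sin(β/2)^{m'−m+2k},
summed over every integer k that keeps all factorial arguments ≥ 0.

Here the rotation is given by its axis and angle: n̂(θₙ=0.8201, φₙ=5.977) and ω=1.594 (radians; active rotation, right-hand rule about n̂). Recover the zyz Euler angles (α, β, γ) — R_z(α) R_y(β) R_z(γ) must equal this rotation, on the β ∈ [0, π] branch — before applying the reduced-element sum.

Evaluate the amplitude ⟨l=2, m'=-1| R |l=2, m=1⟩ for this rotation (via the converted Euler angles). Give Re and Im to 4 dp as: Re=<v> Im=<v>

Axis–angle → zyz. n̂ = (sinθₙcosφₙ, sinθₙsinφₙ, cosθₙ) = (+0.697206, -0.220405, +0.682148), ω = 1.5940.
R = I cosω + sinω [n̂]ₓ + (1−cosω) n̂n̂ᵀ gives
  R = [+0.474172, -0.839197, +0.266286; +0.524731, +0.026504, -0.850855; +0.706978, +0.543181, +0.452921]
β = atan2(√(R₁₃²+R₂₃²), R₃₃) = 1.100758; α = atan2(R₂₃, R₁₃) mod 2π = 5.015696; γ = atan2(R₃₂, −R₃₁) mod 2π = 2.486474
Split into d^2_{-1,1}(β=1.1008) × two z-phases.
Half-angle: c=0.852326, s=0.523010. N=√(1·6·6·1)=6.000000
k: max(0,(1)−(-1))=2 … min(2+(1),2−(-1))=3
  k=2: (−1)^0·6.0000/(2)·0.8523^2·0.5230^2 = +0.596147
  k=3: (−1)^1·6.0000/(6)·0.8523^0·0.5230^4 = -0.074824
d^2_{-1,1}(1.1008) = +0.596147 -0.074824 = +0.521323
Phases: e^{-i·(-1)·5.0157}=+0.298678-0.954354i, e^{-i·(1)·2.4865}=-0.792975-0.609254i ⇒ D=-0.426592+0.299661i

Re=-0.4266 Im=0.2997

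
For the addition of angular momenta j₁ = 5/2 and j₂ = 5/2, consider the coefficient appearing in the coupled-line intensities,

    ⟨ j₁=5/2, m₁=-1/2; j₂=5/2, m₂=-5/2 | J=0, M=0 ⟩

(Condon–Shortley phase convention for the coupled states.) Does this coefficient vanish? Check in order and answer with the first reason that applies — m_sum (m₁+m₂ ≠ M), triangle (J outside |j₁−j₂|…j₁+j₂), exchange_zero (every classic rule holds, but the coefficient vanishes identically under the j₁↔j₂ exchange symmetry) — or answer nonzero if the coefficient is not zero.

m-sum: m₁+m₂ = -1/2+(-5/2) = -3, M = 0  ✗ ⇒ coefficient is 0

m_sum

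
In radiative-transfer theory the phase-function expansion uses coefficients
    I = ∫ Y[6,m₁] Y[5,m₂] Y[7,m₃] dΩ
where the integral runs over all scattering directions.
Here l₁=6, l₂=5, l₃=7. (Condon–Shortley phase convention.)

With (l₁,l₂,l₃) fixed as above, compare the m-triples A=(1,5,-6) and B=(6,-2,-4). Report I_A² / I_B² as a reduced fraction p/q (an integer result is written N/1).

Shared (l₁,l₂,l₃)=(6,5,7): N and (l;000)² cancel in I_A²/I_B².
A: Δ = 4!·8!·6!/19! = 1/174594420; Racah Σ t=4..4: t=4:+1/87091200 = 1/87091200; ⇒ 3j(6 5 7; 1 5 -6)² = 10/969, sgn -1
B: Δ = 4!·8!·6!/19! = 1/174594420; Racah Σ t=0..0: t=0:+1/34836480 = 1/34836480; ⇒ 3j(6 5 7; 6 -2 -4)² = 275/16796, sgn -1
I_A²/I_B² = (10/969)/(275/16796) = 104/165

104/165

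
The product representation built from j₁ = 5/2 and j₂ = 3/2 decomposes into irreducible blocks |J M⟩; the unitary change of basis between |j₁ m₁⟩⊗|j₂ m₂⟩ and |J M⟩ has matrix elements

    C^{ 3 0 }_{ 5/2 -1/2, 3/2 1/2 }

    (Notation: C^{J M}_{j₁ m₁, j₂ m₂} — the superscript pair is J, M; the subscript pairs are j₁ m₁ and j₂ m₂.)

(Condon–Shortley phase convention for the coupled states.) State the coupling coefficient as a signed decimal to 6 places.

-0.447214  (= −√(1/5))

j₁+j₂−J=1  J+j₁−j₂=4  J−j₁+j₂=2  j₁+j₂+J+1=8
(j₁±m₁, j₂±m₂, J±M) = (2,3,2,1,3,3)
P² = 36/5
sum k=0..1:
  [0] +1/12 = 1/12
  [1] −1/4 = -1/4
S = -1/6
C² = P²·S² = 1/5 ; C = -0.447214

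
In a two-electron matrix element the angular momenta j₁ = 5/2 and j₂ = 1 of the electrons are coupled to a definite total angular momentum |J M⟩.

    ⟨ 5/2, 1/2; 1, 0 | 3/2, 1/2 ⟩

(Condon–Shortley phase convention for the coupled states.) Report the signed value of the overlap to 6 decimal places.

-0.632456  (= −√(2/5))

√[4·2!3!0!/6! · 3!2!1!1!2!1!] = √(8/5)
  +(−1)^1/∏(1,1,1,0,2,0)! = -1/2  (running -1/2)
⟨..|..⟩ = √(8/5)·(-1/2) = -0.632456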